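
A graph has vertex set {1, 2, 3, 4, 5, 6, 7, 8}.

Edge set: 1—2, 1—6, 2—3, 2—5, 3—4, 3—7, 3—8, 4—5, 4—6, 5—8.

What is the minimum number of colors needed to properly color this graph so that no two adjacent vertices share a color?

The cycle 3-2-1-6-4-3 has odd length 5, so it cannot be 2-colored; at least 3 colors are needed.
A valid assignment using 3 colors: 1=a, 2=b, 3=a, 4=b, 5=a, 6=c, 7=b, 8=b. No two adjacent vertices share a color.

3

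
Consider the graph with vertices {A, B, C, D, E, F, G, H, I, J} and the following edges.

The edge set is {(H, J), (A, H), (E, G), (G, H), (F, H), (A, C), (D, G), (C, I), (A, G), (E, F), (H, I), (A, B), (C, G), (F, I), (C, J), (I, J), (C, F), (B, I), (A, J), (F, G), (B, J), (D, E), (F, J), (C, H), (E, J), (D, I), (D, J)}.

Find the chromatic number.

5

C, F, H, I, J are pairwise adjacent (a clique of size 5), so at least 5 colors are needed.
A valid assignment using 5 colors: A=3, B=2, C=2, D=3, E=2, F=3, G=1, H=4, I=5, J=1. No two adjacent vertices share a color.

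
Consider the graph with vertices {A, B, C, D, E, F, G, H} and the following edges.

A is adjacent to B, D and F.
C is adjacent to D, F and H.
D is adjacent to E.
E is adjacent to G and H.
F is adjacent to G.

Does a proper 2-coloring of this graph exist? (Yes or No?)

The cycle G-F-A-D-E-G has odd length 5, so it cannot be 2-colored; at least 3 colors are needed.
So 2 colors are not enough.

No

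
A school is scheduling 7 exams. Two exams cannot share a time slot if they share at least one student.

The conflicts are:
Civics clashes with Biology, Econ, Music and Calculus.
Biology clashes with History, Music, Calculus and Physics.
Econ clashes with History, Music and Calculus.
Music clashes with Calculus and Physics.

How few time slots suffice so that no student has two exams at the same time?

Civics, Biology, Music, Calculus all conflict with each other, so at least 4 time slots are needed.
4 time slots suffice: time slot 1 → {Biology, Econ}; time slot 2 → {History, Music}; time slot 3 → {Civics, Physics}; time slot 4 → {Calculus}. Every pair that conflicts lands in different time slots.

4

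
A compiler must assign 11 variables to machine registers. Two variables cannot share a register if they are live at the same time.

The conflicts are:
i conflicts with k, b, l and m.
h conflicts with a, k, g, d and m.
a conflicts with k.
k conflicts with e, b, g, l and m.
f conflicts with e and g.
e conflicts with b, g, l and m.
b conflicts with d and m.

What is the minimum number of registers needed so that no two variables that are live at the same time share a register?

i, k, b, m all conflict with each other, so at least 4 registers are needed.
4 registers suffice: register 1 → {k, f, d}; register 2 → {i, h, e}; register 3 → {a, b, g, l}; register 4 → {m}. No two conflicting variables share a register.

4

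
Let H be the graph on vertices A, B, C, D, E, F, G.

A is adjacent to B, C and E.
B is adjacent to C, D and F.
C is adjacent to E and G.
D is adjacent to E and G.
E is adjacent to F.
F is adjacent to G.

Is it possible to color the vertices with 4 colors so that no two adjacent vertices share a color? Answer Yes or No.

The chromatic number is 3. A, B, C are pairwise adjacent, so at least 3 colors are needed.
A valid assignment using 3 colors: A=3, B=1, C=2, D=2, E=1, F=2, G=1.
Since 4 ≥ 3, a proper 4-coloring certainly exists.

Yes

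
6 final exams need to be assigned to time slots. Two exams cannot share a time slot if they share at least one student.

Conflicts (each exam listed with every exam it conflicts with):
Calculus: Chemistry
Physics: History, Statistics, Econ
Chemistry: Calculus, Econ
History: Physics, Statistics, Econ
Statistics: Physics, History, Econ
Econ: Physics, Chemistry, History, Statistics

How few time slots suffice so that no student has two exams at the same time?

Physics, History, Statistics, Econ all conflict with each other, so at least 4 time slots are needed.
Using 4 time slots: Calculus=1, Physics=2, Chemistry=2, History=4, Statistics=3, Econ=1. Every pair that conflicts lands in different time slots.

4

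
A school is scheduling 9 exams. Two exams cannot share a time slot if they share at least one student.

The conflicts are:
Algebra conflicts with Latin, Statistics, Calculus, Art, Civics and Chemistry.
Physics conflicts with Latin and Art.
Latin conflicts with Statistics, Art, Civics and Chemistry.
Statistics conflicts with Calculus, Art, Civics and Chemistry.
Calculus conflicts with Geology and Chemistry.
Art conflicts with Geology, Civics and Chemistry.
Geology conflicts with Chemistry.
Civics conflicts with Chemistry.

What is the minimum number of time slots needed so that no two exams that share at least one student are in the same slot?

Algebra, Latin, Statistics, Art, Civics, Chemistry are mutually in conflict, so at least 6 time slots are needed.
6 time slots suffice: Algebra=4, Physics=1, Latin=5, Statistics=3, Calculus=2, Art=2, Geology=3, Civics=6, Chemistry=1. Each listed conflict is separated.

6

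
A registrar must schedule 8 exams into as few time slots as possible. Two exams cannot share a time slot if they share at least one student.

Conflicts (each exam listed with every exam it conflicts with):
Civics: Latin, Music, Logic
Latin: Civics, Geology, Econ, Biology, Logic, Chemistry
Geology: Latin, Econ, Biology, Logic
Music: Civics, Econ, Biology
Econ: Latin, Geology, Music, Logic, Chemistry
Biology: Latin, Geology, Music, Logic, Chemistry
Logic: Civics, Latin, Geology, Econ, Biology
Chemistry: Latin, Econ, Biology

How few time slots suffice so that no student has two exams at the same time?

Latin, Geology, Econ, Logic pairwise conflict, so at least 4 time slots are needed.
A valid assignment using 4 time slots: Civics=3, Latin=1, Geology=4, Music=1, Econ=3, Biology=3, Logic=2, Chemistry=2. Each listed conflict is separated.

4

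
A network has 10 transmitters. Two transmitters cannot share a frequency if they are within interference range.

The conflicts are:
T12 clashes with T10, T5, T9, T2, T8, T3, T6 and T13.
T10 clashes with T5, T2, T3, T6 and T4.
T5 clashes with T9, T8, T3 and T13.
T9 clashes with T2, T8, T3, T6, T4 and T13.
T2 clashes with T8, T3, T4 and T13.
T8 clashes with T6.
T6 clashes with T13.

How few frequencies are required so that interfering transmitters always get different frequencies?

T12, T5, T9, T13 all conflict with each other, so at least 4 frequencies are needed.
4 frequencies suffice: frequency 1 → {T10, T9}; frequency 2 → {T12, T4}; frequency 3 → {T5, T2, T6}; frequency 4 → {T8, T3, T13}. No two conflicting transmitters share a frequency.

4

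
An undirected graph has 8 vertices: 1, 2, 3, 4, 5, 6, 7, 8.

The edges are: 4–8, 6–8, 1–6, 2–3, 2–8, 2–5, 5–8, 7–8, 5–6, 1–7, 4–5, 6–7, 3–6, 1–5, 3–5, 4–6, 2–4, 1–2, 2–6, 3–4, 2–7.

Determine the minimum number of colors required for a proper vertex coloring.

5

2, 4, 5, 6, 8 are pairwise adjacent (a clique of size 5), so at least 5 colors are needed.
5 colors suffice: color red → {6}; color blue → {2}; color green → {5, 7}; color yellow → {1, 4}; color purple → {3, 8}. Each edge has distinct colors on its endpoints.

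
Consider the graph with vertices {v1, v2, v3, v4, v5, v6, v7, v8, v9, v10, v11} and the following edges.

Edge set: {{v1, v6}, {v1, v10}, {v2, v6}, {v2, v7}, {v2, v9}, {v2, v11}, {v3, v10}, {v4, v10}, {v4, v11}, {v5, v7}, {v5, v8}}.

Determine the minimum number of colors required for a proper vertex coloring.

2

v1 and v6 are adjacent, so at least 2 colors are needed.
2 colors suffice: color 1 → {v1, v2, v3, v4, v5}; color 2 → {v6, v7, v8, v9, v10, v11}. Every edge joins two different colors.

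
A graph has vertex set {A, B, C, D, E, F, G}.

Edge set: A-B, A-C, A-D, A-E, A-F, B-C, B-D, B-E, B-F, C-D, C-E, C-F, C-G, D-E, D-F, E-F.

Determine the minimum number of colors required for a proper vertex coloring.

6

A, B, C, D, E, F form a clique, so at least 6 colors are needed.
6 colors suffice: color 1 → {C}; color 2 → {D, G}; color 3 → {A}; color 4 → {F}; color 5 → {E}; color 6 → {B}. Every edge joins two different colors.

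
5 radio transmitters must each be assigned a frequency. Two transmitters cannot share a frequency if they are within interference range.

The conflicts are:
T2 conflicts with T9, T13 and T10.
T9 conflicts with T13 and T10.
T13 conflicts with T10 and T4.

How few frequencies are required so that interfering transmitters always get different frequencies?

4

T2, T9, T13, T10 pairwise conflict, so at least 4 frequencies are needed.
4 frequencies suffice: frequency 1 → {T13}; frequency 2 → {T9, T4}; frequency 3 → {T10}; frequency 4 → {T2}. Every pair that conflicts lands in different frequencies.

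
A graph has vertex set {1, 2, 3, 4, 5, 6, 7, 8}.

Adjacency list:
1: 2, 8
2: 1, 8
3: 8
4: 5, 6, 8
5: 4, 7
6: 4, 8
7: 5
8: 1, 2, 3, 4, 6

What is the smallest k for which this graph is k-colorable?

3

4, 6, 8 are mutually adjacent, so at least 3 colors are needed.
A valid assignment using 3 colors: 1=blue, 2=green, 3=blue, 4=blue, 5=red, 6=green, 7=blue, 8=red. No two adjacent vertices share a color.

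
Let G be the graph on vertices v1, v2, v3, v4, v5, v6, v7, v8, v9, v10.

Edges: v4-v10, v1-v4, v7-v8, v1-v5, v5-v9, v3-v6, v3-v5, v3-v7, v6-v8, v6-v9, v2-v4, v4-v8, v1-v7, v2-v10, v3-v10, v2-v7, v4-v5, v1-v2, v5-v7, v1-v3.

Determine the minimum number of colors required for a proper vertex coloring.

4

v1, v3, v5, v7 are pairwise adjacent (a clique of size 4), so at least 4 colors are needed.
One proper 4-coloring: v1=green, v2=blue, v3=yellow, v4=red, v5=blue, v6=red, v7=red, v8=blue, v9=green, v10=green. Each edge has distinct colors on its endpoints.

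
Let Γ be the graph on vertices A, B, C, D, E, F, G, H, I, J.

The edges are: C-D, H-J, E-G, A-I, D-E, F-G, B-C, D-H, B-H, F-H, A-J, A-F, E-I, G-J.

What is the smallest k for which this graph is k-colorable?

The cycle F-H-D-E-G-F has odd length 5, so it cannot be 2-colored; at least 3 colors are needed.
3 colors suffice: color 1 → {A, C, E, H}; color 2 → {B, D, F, I, J}; color 3 → {G}. Every edge joins two different colors.

3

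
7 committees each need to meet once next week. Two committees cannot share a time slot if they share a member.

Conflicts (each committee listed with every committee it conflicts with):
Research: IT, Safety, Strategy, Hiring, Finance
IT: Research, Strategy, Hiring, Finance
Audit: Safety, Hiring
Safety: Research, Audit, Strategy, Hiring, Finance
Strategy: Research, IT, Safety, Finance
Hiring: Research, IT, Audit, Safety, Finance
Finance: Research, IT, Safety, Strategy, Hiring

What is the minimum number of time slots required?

Research, IT, Hiring, Finance are mutually in conflict, so at least 4 time slots are needed.
4 time slots suffice: time slot 1 → {Strategy, Hiring}; time slot 2 → {Research, Audit}; time slot 3 → {IT, Safety}; time slot 4 → {Finance}. No two conflicting committees share a time slot.

4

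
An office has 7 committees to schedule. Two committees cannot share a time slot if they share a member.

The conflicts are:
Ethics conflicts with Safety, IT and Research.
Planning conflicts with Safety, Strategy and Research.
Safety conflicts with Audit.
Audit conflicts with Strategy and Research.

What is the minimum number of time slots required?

2

Planning and Research conflict, so at least 2 time slots are needed.
A valid assignment using 2 time slots: Ethics=2, Planning=2, Safety=1, Audit=2, Strategy=1, IT=1, Research=1. Each listed conflict is separated.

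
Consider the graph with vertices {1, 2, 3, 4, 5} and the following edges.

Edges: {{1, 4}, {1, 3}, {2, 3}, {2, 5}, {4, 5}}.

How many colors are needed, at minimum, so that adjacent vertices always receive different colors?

3

The cycle 4-1-3-2-5-4 has odd length 5, so it cannot be 2-colored; at least 3 colors are needed.
3 colors suffice: color red → {3, 5}; color blue → {1, 2}; color green → {4}. No two adjacent vertices share a color.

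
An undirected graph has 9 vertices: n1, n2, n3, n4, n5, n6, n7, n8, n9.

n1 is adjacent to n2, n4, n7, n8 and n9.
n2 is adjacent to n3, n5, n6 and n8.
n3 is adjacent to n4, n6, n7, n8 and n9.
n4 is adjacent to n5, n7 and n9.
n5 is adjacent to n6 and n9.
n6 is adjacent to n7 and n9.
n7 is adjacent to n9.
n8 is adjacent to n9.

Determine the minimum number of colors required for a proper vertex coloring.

n3, n6, n7, n9 are pairwise adjacent (a clique of size 4), so at least 4 colors are needed.
4 colors suffice: color 1 → {n2, n9}; color 2 → {n1, n3, n5}; color 3 → {n7, n8}; color 4 → {n4, n6}. No two adjacent vertices share a color.

4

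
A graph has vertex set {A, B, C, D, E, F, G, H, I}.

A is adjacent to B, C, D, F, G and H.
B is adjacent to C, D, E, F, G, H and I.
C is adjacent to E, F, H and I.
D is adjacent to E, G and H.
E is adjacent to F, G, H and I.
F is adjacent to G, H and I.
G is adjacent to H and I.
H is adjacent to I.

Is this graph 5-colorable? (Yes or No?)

B, C, E, F, H, I are pairwise adjacent (a clique of size 6), so at least 6 colors are needed.
So 5 colors are not enough.

No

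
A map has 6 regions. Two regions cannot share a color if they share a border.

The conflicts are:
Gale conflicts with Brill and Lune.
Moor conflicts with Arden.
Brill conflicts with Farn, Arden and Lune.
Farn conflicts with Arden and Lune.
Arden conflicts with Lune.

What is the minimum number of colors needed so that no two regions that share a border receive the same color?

4

Brill, Farn, Arden, Lune are mutually in conflict, so at least 4 colors are needed.
4 colors suffice: color 1 → {Moor, Lune}; color 2 → {Brill}; color 3 → {Gale, Arden}; color 4 → {Farn}. No two conflicting regions share a color.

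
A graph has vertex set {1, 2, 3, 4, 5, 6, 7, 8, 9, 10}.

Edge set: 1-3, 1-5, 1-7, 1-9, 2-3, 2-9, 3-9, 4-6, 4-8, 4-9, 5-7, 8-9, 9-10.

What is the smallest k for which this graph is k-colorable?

1, 3, 9 are pairwise adjacent, so at least 3 colors are needed.
3 colors suffice: 1=blue, 2=blue, 3=green, 4=blue, 5=red, 6=red, 7=green, 8=green, 9=red, 10=blue. Every edge joins two different colors.

3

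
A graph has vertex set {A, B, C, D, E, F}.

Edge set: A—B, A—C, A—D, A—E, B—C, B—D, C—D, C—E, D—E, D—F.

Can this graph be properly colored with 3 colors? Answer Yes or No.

No

A, B, C, D form a clique, so at least 4 colors are needed.
So 3 colors are not enough.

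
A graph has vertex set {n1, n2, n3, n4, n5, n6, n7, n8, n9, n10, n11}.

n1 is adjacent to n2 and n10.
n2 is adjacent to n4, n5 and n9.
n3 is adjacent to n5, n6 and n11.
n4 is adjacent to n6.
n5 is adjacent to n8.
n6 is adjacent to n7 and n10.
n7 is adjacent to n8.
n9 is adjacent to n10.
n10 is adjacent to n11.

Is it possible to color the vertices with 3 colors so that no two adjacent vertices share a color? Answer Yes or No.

Yes

The chromatic number is 3. The cycle n10-n1-n2-n4-n6-n10 has odd length 5, so it cannot be 2-colored; at least 3 colors are needed.
A valid assignment using 3 colors: n1=2, n2=1, n3=1, n4=3, n5=2, n6=2, n7=1, n8=3, n9=2, n10=1, n11=2.
That is already a proper 3-coloring.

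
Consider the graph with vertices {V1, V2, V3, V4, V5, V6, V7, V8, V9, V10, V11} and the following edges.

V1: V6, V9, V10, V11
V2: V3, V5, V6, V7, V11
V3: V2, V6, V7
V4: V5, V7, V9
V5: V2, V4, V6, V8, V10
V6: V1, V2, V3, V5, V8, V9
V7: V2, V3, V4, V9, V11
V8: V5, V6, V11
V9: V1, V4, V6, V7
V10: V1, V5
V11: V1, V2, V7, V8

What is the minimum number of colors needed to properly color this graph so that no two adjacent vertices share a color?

V1, V6, V9 are mutually adjacent, so at least 3 colors are needed.
3 colors suffice: color 1 → {V6, V7, V10}; color 2 → {V3, V5, V9, V11}; color 3 → {V1, V2, V4, V8}. Every edge joins two different colors.

3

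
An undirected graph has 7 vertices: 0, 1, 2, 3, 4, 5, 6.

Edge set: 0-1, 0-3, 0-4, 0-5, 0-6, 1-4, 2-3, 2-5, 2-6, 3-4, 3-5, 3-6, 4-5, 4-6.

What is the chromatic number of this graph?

4

0, 3, 4, 6 form a clique, so at least 4 colors are needed.
4 colors suffice: 0=a, 1=b, 2=a, 3=b, 4=c, 5=d, 6=d. No two adjacent vertices share a color.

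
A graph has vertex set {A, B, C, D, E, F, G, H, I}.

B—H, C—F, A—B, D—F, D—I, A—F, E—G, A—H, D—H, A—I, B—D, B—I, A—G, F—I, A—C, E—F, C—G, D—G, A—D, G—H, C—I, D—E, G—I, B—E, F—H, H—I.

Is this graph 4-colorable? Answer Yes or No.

No

A, B, D, H, I are pairwise adjacent (a clique of size 5), so at least 5 colors are needed.
So 4 colors are not enough.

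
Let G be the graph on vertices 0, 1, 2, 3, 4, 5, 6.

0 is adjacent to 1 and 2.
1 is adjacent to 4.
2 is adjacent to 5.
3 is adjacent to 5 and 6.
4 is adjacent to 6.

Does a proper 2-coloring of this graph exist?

The cycle 2-5-3-6-4-1-0-2 has odd length 7, so it cannot be 2-colored; at least 3 colors are needed.
So 2 colors are not enough.

No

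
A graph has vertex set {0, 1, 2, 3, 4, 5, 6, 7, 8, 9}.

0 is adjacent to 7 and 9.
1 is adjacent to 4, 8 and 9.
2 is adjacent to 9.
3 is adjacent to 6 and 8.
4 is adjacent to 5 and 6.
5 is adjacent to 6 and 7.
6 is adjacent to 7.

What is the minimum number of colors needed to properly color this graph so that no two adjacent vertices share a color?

3

5, 6, 7 are mutually adjacent, so at least 3 colors are needed.
3 colors suffice: color a → {6, 8, 9}; color b → {2, 3, 4, 7}; color c → {0, 1, 5}. Each edge has distinct colors on its endpoints.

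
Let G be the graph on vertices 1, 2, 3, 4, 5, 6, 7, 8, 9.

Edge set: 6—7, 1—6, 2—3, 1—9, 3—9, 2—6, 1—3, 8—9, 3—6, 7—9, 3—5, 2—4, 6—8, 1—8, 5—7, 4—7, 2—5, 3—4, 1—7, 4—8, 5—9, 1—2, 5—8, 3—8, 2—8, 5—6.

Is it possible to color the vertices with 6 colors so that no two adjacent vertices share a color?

Yes

The chromatic number is 5. 1, 2, 3, 6, 8 are pairwise adjacent (a clique of size 5), so at least 5 colors are needed.
5 colors suffice: color a → {3, 7}; color b → {8}; color c → {1, 4, 5}; color d → {6, 9}; color e → {2}.
Since 6 ≥ 5, a proper 6-coloring certainly exists.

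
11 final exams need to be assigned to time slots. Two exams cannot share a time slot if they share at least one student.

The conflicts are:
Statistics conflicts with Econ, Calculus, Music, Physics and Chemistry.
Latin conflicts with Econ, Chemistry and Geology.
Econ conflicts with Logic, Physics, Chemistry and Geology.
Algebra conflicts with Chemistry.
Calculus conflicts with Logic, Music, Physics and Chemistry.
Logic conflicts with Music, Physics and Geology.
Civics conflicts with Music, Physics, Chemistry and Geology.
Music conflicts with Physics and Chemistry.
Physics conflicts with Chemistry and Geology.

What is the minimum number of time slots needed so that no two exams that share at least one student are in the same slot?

5

Statistics, Calculus, Music, Physics, Chemistry are mutually in conflict, so at least 5 time slots are needed.
5 time slots suffice: time slot 1 → {Latin, Algebra, Physics}; time slot 2 → {Logic, Chemistry}; time slot 3 → {Econ, Music}; time slot 4 → {Calculus, Geology}; time slot 5 → {Statistics, Civics}. Each listed conflict is separated.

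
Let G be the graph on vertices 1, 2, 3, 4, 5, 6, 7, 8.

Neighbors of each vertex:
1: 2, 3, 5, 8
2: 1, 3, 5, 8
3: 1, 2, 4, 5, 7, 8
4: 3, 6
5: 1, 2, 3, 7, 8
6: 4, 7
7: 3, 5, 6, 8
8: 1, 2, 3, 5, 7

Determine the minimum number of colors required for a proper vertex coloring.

5

1, 2, 3, 5, 8 form a clique, so at least 5 colors are needed.
One proper 5-coloring: 1=d, 2=e, 3=a, 4=b, 5=c, 6=a, 7=d, 8=b. Each edge has distinct colors on its endpoints.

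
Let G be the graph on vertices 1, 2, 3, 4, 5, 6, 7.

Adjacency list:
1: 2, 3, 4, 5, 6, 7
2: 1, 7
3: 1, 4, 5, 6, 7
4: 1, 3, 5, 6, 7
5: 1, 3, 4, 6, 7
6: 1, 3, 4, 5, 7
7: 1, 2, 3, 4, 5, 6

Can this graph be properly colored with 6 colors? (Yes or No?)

Yes

The chromatic number is 6. 1, 3, 4, 5, 6, 7 are mutually adjacent (a clique of size 6), so at least 6 colors are needed.
6 colors suffice: color a → {1}; color b → {7}; color c → {2, 4}; color d → {5}; color e → {6}; color f → {3}.
That is already a proper 6-coloring.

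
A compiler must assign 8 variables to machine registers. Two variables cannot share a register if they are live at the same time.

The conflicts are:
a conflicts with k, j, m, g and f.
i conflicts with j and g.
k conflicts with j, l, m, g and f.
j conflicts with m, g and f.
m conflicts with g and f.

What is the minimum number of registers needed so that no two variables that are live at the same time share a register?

5

a, k, j, m, g are mutually in conflict, so at least 5 registers are needed.
5 registers suffice: a=4, i=2, k=2, j=1, l=1, m=3, g=5, f=5. No two conflicting variables share a register.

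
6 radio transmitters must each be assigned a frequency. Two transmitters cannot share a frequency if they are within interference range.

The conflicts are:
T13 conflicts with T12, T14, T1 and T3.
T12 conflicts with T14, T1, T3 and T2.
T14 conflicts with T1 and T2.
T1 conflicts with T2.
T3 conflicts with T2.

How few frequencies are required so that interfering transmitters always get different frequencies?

T12, T14, T1, T2 are mutually in conflict, so at least 4 frequencies are needed.
Using 4 frequencies: T13=2, T12=1, T14=3, T1=4, T3=3, T2=2. No two conflicting transmitters share a frequency.

4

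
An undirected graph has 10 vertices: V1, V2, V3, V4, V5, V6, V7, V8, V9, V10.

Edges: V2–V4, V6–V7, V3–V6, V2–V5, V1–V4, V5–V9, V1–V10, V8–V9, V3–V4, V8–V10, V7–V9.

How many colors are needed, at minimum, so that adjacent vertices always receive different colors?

3

The cycle V1-V4-V2-V5-V9-V8-V10-V1 has odd length 7, so it cannot be 2-colored; at least 3 colors are needed.
3 colors suffice: color red → {V4, V6, V9, V10}; color blue → {V1, V3, V5, V7, V8}; color green → {V2}. Each edge has distinct colors on its endpoints.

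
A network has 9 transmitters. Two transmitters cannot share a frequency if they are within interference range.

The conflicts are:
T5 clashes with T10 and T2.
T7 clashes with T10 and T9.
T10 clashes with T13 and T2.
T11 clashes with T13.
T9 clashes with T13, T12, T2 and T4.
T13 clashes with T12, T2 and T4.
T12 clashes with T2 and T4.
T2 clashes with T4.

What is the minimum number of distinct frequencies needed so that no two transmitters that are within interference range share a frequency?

T9, T13, T12, T2, T4 are mutually in conflict, so at least 5 frequencies are needed.
5 frequencies suffice: frequency 1 → {T5, T7, T13}; frequency 2 → {T11, T2}; frequency 3 → {T10, T9}; frequency 4 → {T12}; frequency 5 → {T4}. Every pair that conflicts lands in different frequencies.

5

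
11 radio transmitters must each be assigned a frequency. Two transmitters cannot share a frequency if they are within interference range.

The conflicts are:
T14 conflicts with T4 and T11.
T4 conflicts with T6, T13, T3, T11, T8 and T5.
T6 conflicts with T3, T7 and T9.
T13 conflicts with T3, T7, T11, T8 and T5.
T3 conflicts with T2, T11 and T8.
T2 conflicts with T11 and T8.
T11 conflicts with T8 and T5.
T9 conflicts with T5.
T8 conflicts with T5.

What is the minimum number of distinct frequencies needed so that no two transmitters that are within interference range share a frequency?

T4, T13, T11, T8, T5 all conflict with each other, so at least 5 frequencies are needed.
5 frequencies suffice: frequency 1 → {T4, T2, T7, T9}; frequency 2 → {T6, T11}; frequency 3 → {T14, T13}; frequency 4 → {T3, T5}; frequency 5 → {T8}. No two conflicting transmitters share a frequency.

5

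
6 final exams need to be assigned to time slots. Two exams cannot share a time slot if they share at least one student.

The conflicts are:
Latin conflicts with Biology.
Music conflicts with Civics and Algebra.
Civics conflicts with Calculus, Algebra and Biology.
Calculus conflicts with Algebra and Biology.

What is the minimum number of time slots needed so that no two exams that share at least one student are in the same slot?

3

Music, Civics, Algebra are mutually in conflict, so at least 3 time slots are needed.
3 time slots suffice: time slot 1 → {Latin, Civics}; time slot 2 → {Algebra, Biology}; time slot 3 → {Music, Calculus}. Every pair that conflicts lands in different time slots.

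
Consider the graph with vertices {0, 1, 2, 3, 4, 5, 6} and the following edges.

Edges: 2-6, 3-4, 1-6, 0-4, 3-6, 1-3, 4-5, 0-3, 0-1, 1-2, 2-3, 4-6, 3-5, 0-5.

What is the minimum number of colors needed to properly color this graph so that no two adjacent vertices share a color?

0, 3, 4, 5 are mutually adjacent (a clique of size 4), so at least 4 colors are needed.
4 colors suffice: color red → {3}; color blue → {1, 4}; color green → {0, 6}; color yellow → {2, 5}. Each edge has distinct colors on its endpoints.

4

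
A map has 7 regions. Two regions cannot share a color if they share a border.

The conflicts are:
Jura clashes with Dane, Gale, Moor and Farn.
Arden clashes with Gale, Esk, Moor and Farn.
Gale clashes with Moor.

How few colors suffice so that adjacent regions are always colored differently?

Jura, Gale, Moor are mutually in conflict, so at least 3 colors are needed.
3 colors suffice: color 1 → {Jura, Arden}; color 2 → {Dane, Esk, Moor, Farn}; color 3 → {Gale}. No two conflicting regions share a color.

3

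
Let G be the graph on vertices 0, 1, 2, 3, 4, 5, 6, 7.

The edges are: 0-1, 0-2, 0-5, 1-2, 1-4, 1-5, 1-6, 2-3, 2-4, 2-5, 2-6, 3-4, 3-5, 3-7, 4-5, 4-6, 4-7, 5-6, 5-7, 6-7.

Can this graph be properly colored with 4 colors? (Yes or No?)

1, 2, 4, 5, 6 are mutually adjacent (a clique of size 5), so at least 5 colors are needed.
So 4 colors are not enough.

No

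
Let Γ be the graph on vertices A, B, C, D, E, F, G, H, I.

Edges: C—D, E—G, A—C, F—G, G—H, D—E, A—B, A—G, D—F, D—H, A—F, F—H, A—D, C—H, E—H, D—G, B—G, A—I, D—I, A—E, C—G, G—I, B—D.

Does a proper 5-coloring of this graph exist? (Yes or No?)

The chromatic number is 4. A, D, E, G are mutually adjacent (a clique of size 4), so at least 4 colors are needed.
4 colors suffice: A=3, B=4, C=4, D=2, E=4, F=4, G=1, H=3, I=4.
Since 5 ≥ 4, a proper 5-coloring certainly exists.

Yes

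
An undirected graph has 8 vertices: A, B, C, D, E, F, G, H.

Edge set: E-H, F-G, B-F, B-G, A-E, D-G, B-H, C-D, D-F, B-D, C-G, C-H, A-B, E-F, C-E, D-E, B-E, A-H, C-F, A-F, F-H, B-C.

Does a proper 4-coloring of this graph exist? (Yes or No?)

No

B, C, E, F, H form a clique, so at least 5 colors are needed.
So 4 colors are not enough.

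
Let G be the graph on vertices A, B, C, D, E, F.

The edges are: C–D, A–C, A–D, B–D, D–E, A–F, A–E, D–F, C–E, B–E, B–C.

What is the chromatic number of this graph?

4

B, C, D, E are pairwise adjacent (a clique of size 4), so at least 4 colors are needed.
4 colors suffice: color red → {D}; color blue → {C, F}; color green → {E}; color yellow → {A, B}. No two adjacent vertices share a color.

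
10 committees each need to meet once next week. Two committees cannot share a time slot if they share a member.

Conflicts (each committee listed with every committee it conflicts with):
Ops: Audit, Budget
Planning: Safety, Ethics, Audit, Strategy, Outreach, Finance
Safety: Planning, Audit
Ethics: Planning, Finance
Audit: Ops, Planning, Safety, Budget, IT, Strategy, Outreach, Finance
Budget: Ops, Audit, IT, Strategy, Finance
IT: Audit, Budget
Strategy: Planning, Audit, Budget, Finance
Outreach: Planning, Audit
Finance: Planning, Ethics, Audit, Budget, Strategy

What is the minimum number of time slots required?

4

Audit, Budget, Strategy, Finance all conflict with each other, so at least 4 time slots are needed.
Using 4 time slots: Ops=3, Planning=2, Safety=3, Ethics=1, Audit=1, Budget=2, IT=3, Strategy=4, Outreach=3, Finance=3. Each listed conflict is separated.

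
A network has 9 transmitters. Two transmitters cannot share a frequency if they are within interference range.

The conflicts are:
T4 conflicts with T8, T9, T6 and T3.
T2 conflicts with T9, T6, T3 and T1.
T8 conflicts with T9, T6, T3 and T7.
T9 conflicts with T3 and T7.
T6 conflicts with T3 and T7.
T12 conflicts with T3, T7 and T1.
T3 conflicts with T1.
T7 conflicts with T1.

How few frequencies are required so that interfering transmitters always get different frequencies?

T4, T8, T9, T3 pairwise conflict, so at least 4 frequencies are needed.
A valid assignment using 4 frequencies: T4=4, T2=3, T8=3, T9=2, T6=2, T12=3, T3=1, T7=1, T1=2. No two conflicting transmitters share a frequency.

4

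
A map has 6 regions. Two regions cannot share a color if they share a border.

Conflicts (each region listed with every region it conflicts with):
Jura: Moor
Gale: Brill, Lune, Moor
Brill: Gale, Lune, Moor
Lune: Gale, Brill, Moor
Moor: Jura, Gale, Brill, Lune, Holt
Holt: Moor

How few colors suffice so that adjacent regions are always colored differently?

4

Gale, Brill, Lune, Moor pairwise conflict, so at least 4 colors are needed.
4 colors suffice: Jura=2, Gale=4, Brill=3, Lune=2, Moor=1, Holt=2. Each listed conflict is separated.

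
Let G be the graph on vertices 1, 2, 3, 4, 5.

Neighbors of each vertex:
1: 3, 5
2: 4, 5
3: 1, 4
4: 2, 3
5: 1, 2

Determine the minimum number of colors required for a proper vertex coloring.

3

The cycle 5-2-4-3-1-5 has odd length 5, so it cannot be 2-colored; at least 3 colors are needed.
3 colors suffice: color red → {1, 4}; color blue → {2, 3}; color green → {5}. No two adjacent vertices share a color.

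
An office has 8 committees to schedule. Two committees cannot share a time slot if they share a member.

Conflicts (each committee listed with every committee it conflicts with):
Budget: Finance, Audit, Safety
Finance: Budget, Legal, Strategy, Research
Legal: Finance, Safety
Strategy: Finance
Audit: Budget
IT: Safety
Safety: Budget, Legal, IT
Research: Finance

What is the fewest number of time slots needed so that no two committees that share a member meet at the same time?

Finance and Research conflict, so at least 2 time slots are needed.
2 time slots suffice: time slot 1 → {Finance, Audit, Safety}; time slot 2 → {Budget, Legal, Strategy, IT, Research}. Every pair that conflicts lands in different time slots.

2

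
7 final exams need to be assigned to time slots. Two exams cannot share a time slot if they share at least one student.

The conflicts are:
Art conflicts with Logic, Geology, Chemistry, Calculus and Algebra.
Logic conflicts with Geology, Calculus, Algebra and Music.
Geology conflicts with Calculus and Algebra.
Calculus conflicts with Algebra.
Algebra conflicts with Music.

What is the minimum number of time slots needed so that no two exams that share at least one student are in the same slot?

Art, Logic, Geology, Calculus, Algebra are mutually in conflict, so at least 5 time slots are needed.
5 time slots suffice: time slot 1 → {Art, Music}; time slot 2 → {Chemistry, Algebra}; time slot 3 → {Logic}; time slot 4 → {Geology}; time slot 5 → {Calculus}. Every pair that conflicts lands in different time slots.

5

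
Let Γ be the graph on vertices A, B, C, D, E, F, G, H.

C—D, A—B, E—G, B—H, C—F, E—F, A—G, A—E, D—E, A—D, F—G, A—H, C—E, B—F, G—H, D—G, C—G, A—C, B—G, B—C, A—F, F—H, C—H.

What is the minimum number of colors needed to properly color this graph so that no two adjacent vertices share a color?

6

A, B, C, F, G, H are pairwise adjacent (a clique of size 6), so at least 6 colors are needed.
One proper 6-coloring: A=3, B=5, C=1, D=4, E=5, F=4, G=2, H=6. No two adjacent vertices share a color.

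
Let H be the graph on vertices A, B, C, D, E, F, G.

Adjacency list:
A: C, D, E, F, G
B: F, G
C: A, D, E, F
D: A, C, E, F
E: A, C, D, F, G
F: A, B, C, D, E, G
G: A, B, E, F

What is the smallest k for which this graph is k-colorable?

A, C, D, E, F are mutually adjacent (a clique of size 5), so at least 5 colors are needed.
One proper 5-coloring: A=green, B=blue, C=purple, D=yellow, E=blue, F=red, G=yellow. No two adjacent vertices share a color.

5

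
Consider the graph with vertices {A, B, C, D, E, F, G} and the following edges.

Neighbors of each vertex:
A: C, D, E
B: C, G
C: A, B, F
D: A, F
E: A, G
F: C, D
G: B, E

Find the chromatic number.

The cycle A-E-G-B-C-A has odd length 5, so it cannot be 2-colored; at least 3 colors are needed.
3 colors suffice: A=2, B=2, C=1, D=1, E=3, F=2, G=1. No two adjacent vertices share a color.

3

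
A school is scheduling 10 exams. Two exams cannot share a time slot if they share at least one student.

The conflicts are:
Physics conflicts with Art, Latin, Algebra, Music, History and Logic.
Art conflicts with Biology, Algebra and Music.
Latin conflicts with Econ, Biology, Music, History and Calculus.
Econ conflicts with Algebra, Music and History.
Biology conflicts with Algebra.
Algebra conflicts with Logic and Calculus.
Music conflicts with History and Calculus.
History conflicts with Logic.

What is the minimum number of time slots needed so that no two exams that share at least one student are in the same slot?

Latin, Econ, Music, History are mutually in conflict, so at least 4 time slots are needed.
A valid assignment using 4 time slots: Physics=3, Art=4, Latin=1, Econ=3, Biology=2, Algebra=1, Music=2, History=4, Logic=2, Calculus=3. Each listed conflict is separated.

4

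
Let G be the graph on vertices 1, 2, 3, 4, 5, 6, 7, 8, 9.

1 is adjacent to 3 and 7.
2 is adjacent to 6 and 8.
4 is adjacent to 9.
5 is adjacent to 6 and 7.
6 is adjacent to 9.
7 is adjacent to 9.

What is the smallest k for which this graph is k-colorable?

5 and 7 are adjacent, so at least 2 colors are needed.
2 colors suffice: color red → {3, 4, 6, 7, 8}; color blue → {1, 2, 5, 9}. Every edge joins two different colors.

2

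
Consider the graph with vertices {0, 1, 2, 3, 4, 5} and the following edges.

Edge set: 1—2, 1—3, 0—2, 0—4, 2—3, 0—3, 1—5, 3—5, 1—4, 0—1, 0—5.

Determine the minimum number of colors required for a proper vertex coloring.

0, 1, 3, 5 are pairwise adjacent (a clique of size 4), so at least 4 colors are needed.
A valid assignment using 4 colors: 0=blue, 1=red, 2=yellow, 3=green, 4=green, 5=yellow. Every edge joins two different colors.

4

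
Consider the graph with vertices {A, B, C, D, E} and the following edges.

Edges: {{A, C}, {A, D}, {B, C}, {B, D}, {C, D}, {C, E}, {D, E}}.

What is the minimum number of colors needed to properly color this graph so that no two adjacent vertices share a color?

3

B, C, D are pairwise adjacent, so at least 3 colors are needed.
3 colors suffice: A=3, B=3, C=1, D=2, E=3. No two adjacent vertices share a color.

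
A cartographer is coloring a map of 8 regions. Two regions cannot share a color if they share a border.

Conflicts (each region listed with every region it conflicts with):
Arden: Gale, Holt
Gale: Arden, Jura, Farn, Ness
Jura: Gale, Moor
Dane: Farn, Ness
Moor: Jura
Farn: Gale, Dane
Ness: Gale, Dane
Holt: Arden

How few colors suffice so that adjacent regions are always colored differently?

2

Dane and Farn conflict, so at least 2 colors are needed.
2 colors suffice: color 1 → {Gale, Dane, Moor, Holt}; color 2 → {Arden, Jura, Farn, Ness}. Each listed conflict is separated.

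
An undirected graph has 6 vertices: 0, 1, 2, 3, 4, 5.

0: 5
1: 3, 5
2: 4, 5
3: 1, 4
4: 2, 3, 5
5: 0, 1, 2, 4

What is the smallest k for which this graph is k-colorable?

3

2, 4, 5 form a triangle, so at least 3 colors are needed.
One proper 3-coloring: 0=b, 1=b, 2=c, 3=a, 4=b, 5=a. Each edge has distinct colors on its endpoints.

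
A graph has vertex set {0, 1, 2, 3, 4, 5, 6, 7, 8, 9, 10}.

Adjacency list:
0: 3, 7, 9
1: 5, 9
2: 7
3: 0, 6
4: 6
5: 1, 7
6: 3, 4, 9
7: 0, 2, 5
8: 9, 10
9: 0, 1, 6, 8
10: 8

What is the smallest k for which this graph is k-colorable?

3

The cycle 1-5-7-0-9-1 has odd length 5, so it cannot be 2-colored; at least 3 colors are needed.
3 colors suffice: color a → {3, 4, 7, 9, 10}; color b → {0, 1, 2, 6, 8}; color c → {5}. No two adjacent vertices share a color.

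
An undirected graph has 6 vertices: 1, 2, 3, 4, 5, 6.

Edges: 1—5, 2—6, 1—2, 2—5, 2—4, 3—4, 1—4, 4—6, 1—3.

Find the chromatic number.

1, 3, 4 are pairwise adjacent, so at least 3 colors are needed.
3 colors suffice: color red → {4, 5}; color blue → {1, 6}; color green → {2, 3}. Each edge has distinct colors on its endpoints.

3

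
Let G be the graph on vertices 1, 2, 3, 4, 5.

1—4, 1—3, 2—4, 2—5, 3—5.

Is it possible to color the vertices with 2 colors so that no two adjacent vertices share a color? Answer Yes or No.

The cycle 4-1-3-5-2-4 has odd length 5, so it cannot be 2-colored; at least 3 colors are needed.
So 2 colors are not enough.

No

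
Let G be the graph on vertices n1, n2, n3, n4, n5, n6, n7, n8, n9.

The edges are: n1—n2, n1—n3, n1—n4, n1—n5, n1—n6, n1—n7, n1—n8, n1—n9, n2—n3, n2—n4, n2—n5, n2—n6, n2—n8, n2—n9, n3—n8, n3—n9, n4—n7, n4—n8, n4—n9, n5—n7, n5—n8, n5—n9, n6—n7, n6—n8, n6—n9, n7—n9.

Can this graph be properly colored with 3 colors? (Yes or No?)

No

n1, n6, n7, n9 are pairwise adjacent (a clique of size 4), so at least 4 colors are needed.
So 3 colors are not enough.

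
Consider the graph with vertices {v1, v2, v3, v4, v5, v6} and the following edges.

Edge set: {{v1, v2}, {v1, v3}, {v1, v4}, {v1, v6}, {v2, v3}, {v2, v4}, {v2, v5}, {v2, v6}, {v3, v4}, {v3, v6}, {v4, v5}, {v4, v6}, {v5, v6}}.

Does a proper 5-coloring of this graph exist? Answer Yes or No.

Yes

The chromatic number is 5. v1, v2, v3, v4, v6 are pairwise adjacent (a clique of size 5), so at least 5 colors are needed.
A valid assignment using 5 colors: v1=purple, v2=red, v3=yellow, v4=blue, v5=yellow, v6=green.
That is already a proper 5-coloring.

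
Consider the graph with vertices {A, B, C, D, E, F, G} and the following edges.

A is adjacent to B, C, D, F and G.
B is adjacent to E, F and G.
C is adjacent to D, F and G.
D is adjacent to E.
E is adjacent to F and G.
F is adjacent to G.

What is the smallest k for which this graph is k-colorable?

4

A, C, F, G form a clique, so at least 4 colors are needed.
4 colors suffice: A=blue, B=yellow, C=yellow, D=red, E=blue, F=green, G=red. No two adjacent vertices share a color.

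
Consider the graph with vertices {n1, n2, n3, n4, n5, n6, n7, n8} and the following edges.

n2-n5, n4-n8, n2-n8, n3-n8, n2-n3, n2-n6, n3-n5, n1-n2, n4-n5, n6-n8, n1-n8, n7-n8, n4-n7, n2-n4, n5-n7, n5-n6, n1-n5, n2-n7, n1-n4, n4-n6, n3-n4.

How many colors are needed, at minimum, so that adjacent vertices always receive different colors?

4

n2, n3, n4, n8 are pairwise adjacent (a clique of size 4), so at least 4 colors are needed.
4 colors suffice: color 1 → {n2}; color 2 → {n4}; color 3 → {n5, n8}; color 4 → {n1, n3, n6, n7}. Every edge joins two different colors.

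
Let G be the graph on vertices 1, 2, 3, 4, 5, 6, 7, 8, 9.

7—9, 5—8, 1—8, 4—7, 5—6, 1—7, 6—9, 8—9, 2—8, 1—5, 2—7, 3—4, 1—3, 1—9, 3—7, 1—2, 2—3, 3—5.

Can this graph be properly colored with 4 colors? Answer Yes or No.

Yes

The chromatic number is 4. 1, 2, 3, 7 are mutually adjacent (a clique of size 4), so at least 4 colors are needed.
A valid assignment using 4 colors: 1=red, 2=yellow, 3=green, 4=red, 5=blue, 6=red, 7=blue, 8=green, 9=yellow.
That is already a proper 4-coloring.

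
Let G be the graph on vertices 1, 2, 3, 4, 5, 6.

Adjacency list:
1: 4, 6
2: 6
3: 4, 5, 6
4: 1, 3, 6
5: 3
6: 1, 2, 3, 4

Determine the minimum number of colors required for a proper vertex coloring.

1, 4, 6 are pairwise adjacent, so at least 3 colors are needed.
3 colors suffice: 1=c, 2=b, 3=c, 4=b, 5=a, 6=a. Each edge has distinct colors on its endpoints.

3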